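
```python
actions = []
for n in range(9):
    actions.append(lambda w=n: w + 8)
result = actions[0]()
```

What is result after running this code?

Step 1: Default argument w=n captures n's value at definition time.
Step 2: actions[0] was defined when n = 0, so w defaults to 0.
Step 3: result = 0 + 8 = 8 (default arg fixes the late binding issue)

The answer is 8.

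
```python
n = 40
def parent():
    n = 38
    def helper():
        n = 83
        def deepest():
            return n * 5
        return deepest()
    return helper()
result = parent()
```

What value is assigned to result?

Step 1: deepest() looks up n through LEGB: not local, finds n = 83 in enclosing helper().
Step 2: Returns 83 * 5 = 415.
Step 3: result = 415

The answer is 415.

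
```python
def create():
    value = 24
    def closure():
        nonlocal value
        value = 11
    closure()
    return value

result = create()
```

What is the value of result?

Step 1: create() sets value = 24.
Step 2: closure() uses nonlocal to reassign value = 11.
Step 3: result = 11

The answer is 11.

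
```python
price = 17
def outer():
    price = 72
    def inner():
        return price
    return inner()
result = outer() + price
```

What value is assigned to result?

Step 1: Global price = 17. outer() shadows with price = 72.
Step 2: inner() returns enclosing price = 72. outer() = 72.
Step 3: result = 72 + global price (17) = 89

The answer is 89.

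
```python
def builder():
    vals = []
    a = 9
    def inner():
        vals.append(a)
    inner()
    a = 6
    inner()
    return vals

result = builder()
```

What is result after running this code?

Step 1: a = 9. inner() appends current a to vals.
Step 2: First inner(): appends 9. Then a = 6.
Step 3: Second inner(): appends 6 (closure sees updated a). result = [9, 6]

The answer is [9, 6].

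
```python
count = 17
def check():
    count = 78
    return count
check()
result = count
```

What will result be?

Step 1: Global count = 17.
Step 2: check() creates local count = 78 (shadow, not modification).
Step 3: After check() returns, global count is unchanged. result = 17

The answer is 17.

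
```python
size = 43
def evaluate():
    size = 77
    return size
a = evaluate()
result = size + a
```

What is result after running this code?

Step 1: Global size = 43. evaluate() returns local size = 77.
Step 2: a = 77. Global size still = 43.
Step 3: result = 43 + 77 = 120

The answer is 120.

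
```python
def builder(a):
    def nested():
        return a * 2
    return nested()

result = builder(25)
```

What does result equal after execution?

Step 1: builder(25) binds parameter a = 25.
Step 2: nested() accesses a = 25 from enclosing scope.
Step 3: result = 25 * 2 = 50

The answer is 50.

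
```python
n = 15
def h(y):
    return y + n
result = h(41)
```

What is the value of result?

Step 1: n = 15 is defined globally.
Step 2: h(41) uses parameter y = 41 and looks up n from global scope = 15.
Step 3: result = 41 + 15 = 56

The answer is 56.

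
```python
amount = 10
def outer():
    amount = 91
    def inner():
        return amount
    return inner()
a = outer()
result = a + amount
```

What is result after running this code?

Step 1: outer() has local amount = 91. inner() reads from enclosing.
Step 2: outer() returns 91. Global amount = 10 unchanged.
Step 3: result = 91 + 10 = 101

The answer is 101.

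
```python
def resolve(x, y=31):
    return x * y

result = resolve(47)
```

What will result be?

Step 1: resolve(47) uses default y = 31.
Step 2: Returns 47 * 31 = 1457.
Step 3: result = 1457

The answer is 1457.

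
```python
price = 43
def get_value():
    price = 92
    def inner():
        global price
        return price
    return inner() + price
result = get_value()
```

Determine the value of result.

Step 1: Global price = 43. get_value() shadows with local price = 92.
Step 2: inner() uses global keyword, so inner() returns global price = 43.
Step 3: get_value() returns 43 + 92 = 135

The answer is 135.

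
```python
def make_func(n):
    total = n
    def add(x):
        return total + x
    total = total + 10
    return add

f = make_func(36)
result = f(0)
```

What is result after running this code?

Step 1: make_func(36) sets total = 36, then total = 36 + 10 = 46.
Step 2: Closures capture by reference, so add sees total = 46.
Step 3: f(0) returns 46 + 0 = 46

The answer is 46.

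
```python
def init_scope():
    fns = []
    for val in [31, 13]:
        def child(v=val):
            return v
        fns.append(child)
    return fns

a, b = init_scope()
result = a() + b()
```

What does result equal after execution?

Step 1: Default argument v=val captures val at each iteration.
Step 2: a() returns 31 (captured at first iteration), b() returns 13 (captured at second).
Step 3: result = 31 + 13 = 44

The answer is 44.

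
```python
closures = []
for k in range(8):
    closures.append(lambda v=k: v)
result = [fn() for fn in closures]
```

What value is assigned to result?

Step 1: Default arg v=k captures k at each iteration.
Step 2: Each lambda has its own default: 0, 1, ..., 7.
Step 3: result = [0, 1, 2, 3, 4, 5, 6, 7]

The answer is [0, 1, 2, 3, 4, 5, 6, 7].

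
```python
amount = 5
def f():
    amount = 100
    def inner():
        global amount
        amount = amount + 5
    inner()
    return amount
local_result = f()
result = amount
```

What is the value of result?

Step 1: Global amount = 5. f() creates local amount = 100.
Step 2: inner() declares global amount and adds 5: global amount = 5 + 5 = 10.
Step 3: f() returns its local amount = 100 (unaffected by inner).
Step 4: result = global amount = 10

The answer is 10.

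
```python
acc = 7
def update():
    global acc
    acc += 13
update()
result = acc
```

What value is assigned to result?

Step 1: acc = 7 globally.
Step 2: update() modifies global acc: acc += 13 = 20.
Step 3: result = 20

The answer is 20.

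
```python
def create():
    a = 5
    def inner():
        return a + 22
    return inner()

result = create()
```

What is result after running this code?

Step 1: create() defines a = 5.
Step 2: inner() reads a = 5 from enclosing scope, returns 5 + 22 = 27.
Step 3: result = 27

The answer is 27.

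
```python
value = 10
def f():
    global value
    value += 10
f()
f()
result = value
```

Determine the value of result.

Step 1: value = 10.
Step 2: First f(): value = 10 + 10 = 20.
Step 3: Second f(): value = 20 + 10 = 30. result = 30

The answer is 30.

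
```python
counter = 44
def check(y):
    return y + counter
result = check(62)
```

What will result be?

Step 1: counter = 44 is defined globally.
Step 2: check(62) uses parameter y = 62 and looks up counter from global scope = 44.
Step 3: result = 62 + 44 = 106

The answer is 106.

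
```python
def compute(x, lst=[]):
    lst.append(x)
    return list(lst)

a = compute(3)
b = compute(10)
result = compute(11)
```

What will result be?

Step 1: Default list is shared. list() creates copies for return values.
Step 2: Internal list grows: [3] -> [3, 10] -> [3, 10, 11].
Step 3: result = [3, 10, 11]

The answer is [3, 10, 11].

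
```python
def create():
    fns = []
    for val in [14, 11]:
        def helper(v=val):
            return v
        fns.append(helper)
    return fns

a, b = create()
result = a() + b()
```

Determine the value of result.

Step 1: Default argument v=val captures val at each iteration.
Step 2: a() returns 14 (captured at first iteration), b() returns 11 (captured at second).
Step 3: result = 14 + 11 = 25

The answer is 25.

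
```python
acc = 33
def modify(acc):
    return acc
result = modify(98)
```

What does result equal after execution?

Step 1: Global acc = 33.
Step 2: modify(98) takes parameter acc = 98, which shadows the global.
Step 3: result = 98

The answer is 98.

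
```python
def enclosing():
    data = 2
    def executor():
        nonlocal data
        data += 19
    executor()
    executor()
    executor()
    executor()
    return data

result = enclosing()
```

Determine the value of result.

Step 1: data starts at 2.
Step 2: executor() is called 4 times, each adding 19.
Step 3: data = 2 + 19 * 4 = 78

The answer is 78.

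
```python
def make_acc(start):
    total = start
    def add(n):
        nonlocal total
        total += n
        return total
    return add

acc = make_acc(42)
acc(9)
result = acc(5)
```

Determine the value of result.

Step 1: make_acc(42) creates closure with total = 42.
Step 2: First acc(9): total = 42 + 9 = 51.
Step 3: Second acc(5): total = 51 + 5 = 56. result = 56

The answer is 56.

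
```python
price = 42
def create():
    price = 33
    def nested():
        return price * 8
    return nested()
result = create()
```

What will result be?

Step 1: create() shadows global price with price = 33.
Step 2: nested() finds price = 33 in enclosing scope, computes 33 * 8 = 264.
Step 3: result = 264

The answer is 264.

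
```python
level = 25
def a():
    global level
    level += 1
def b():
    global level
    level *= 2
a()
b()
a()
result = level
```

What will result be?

Step 1: level = 25.
Step 2: a(): level = 25 + 1 = 26.
Step 3: b(): level = 26 * 2 = 52.
Step 4: a(): level = 52 + 1 = 53

The answer is 53.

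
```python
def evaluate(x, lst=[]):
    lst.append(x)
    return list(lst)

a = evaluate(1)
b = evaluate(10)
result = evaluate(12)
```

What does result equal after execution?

Step 1: Default list is shared. list() creates copies for return values.
Step 2: Internal list grows: [1] -> [1, 10] -> [1, 10, 12].
Step 3: result = [1, 10, 12]

The answer is [1, 10, 12].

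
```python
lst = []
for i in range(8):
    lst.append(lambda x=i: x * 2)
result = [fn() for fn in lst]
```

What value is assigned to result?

Step 1: Default arg x=i captures i at each iteration.
Step 2: lst[k] has x defaulting to k, returns k * 2.
Step 3: result = [0, 2, 4, 6, 8, 10, 12, 14]

The answer is [0, 2, 4, 6, 8, 10, 12, 14].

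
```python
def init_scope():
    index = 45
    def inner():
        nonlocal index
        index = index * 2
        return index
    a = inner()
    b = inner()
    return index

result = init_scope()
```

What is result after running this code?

Step 1: index starts at 45.
Step 2: First inner(): index = 45 * 2 = 90.
Step 3: Second inner(): index = 90 * 2 = 180.
Step 4: result = 180

The answer is 180.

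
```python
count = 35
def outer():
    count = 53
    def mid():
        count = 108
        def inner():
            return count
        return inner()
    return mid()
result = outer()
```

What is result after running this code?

Step 1: Three levels of shadowing: global 35, outer 53, mid 108.
Step 2: inner() finds count = 108 in enclosing mid() scope.
Step 3: result = 108

The answer is 108.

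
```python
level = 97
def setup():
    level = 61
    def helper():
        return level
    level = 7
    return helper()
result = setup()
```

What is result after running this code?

Step 1: setup() sets level = 61, then later level = 7.
Step 2: helper() is called after level is reassigned to 7. Closures capture variables by reference, not by value.
Step 3: result = 7

The answer is 7.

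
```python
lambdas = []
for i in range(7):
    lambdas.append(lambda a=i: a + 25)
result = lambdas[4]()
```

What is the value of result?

Step 1: Default argument a=i captures i's value at definition time.
Step 2: lambdas[4] was defined when i = 4, so a defaults to 4.
Step 3: result = 4 + 25 = 29 (default arg fixes the late binding issue)

The answer is 29.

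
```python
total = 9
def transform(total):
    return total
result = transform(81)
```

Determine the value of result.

Step 1: Global total = 9.
Step 2: transform(81) takes parameter total = 81, which shadows the global.
Step 3: result = 81

The answer is 81.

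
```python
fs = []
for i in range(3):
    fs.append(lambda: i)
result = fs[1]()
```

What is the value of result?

Step 1: The loop creates 3 lambdas, all referencing the same variable i.
Step 2: After the loop, i = 2 (final value).
Step 3: fs[1]() looks up i at call time and finds 2. This is the late binding gotcha. result = 2

The answer is 2.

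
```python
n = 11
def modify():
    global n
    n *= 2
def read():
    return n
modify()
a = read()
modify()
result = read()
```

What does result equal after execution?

Step 1: n = 11.
Step 2: First modify(): n = 11 * 2 = 22.
Step 3: Second modify(): n = 22 * 2 = 44.
Step 4: read() returns 44

The answer is 44.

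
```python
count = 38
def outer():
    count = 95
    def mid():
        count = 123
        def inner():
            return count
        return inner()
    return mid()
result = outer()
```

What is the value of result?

Step 1: Three levels of shadowing: global 38, outer 95, mid 123.
Step 2: inner() finds count = 123 in enclosing mid() scope.
Step 3: result = 123

The answer is 123.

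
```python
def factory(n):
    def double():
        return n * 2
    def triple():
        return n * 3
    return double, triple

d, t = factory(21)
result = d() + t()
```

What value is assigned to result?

Step 1: Both closures capture the same n = 21.
Step 2: d() = 21 * 2 = 42, t() = 21 * 3 = 63.
Step 3: result = 42 + 63 = 105

The answer is 105.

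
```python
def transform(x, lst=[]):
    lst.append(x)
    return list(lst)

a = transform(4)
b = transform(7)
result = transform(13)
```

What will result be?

Step 1: Default list is shared. list() creates copies for return values.
Step 2: Internal list grows: [4] -> [4, 7] -> [4, 7, 13].
Step 3: result = [4, 7, 13]

The answer is [4, 7, 13].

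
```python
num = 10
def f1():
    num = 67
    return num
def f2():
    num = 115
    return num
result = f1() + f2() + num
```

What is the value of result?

Step 1: Each function shadows global num with its own local.
Step 2: f1() returns 67, f2() returns 115.
Step 3: Global num = 10 is unchanged. result = 67 + 115 + 10 = 192

The answer is 192.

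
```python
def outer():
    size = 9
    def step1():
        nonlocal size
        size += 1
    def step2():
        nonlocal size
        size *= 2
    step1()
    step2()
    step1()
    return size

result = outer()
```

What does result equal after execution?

Step 1: size = 9.
Step 2: step1(): size = 9 + 1 = 10.
Step 3: step2(): size = 10 * 2 = 20.
Step 4: step1(): size = 20 + 1 = 21. result = 21

The answer is 21.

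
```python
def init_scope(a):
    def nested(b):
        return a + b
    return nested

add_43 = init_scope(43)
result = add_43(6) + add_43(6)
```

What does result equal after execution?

Step 1: add_43 captures a = 43.
Step 2: add_43(6) = 43 + 6 = 49, called twice.
Step 3: result = 49 + 49 = 98

The answer is 98.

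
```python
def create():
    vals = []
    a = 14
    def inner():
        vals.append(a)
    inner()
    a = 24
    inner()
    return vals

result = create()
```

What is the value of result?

Step 1: a = 14. inner() appends current a to vals.
Step 2: First inner(): appends 14. Then a = 24.
Step 3: Second inner(): appends 24 (closure sees updated a). result = [14, 24]

The answer is [14, 24].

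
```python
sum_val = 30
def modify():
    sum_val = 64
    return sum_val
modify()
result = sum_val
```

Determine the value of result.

Step 1: Global sum_val = 30.
Step 2: modify() creates local sum_val = 64 (shadow, not modification).
Step 3: After modify() returns, global sum_val is unchanged. result = 30

The answer is 30.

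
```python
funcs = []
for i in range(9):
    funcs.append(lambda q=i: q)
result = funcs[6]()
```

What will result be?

Step 1: Default argument q=i captures i's value at each iteration.
Step 2: funcs[6] captured q = 6 when i was 6.
Step 3: result = 6

The answer is 6.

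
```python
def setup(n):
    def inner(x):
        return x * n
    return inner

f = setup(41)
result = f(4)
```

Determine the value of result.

Step 1: setup(41) creates a closure capturing n = 41.
Step 2: f(4) computes 4 * 41 = 164.
Step 3: result = 164

The answer is 164.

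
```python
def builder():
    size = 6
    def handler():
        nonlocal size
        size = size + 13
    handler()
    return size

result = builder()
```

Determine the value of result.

Step 1: builder() sets size = 6.
Step 2: handler() uses nonlocal to modify size in builder's scope: size = 6 + 13 = 19.
Step 3: builder() returns the modified size = 19

The answer is 19.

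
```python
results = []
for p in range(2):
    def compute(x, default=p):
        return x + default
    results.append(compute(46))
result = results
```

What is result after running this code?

Step 1: Default argument default=p is evaluated at function definition time.
Step 2: Each iteration creates compute with default = current p value.
Step 3: compute(46) returns 46 + default. results = [46, 47]

The answer is [46, 47].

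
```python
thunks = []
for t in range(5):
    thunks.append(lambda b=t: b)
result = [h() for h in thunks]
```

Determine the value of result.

Step 1: Default arg b=t captures t at each iteration.
Step 2: Each lambda has its own default: 0, 1, ..., 4.
Step 3: result = [0, 1, 2, 3, 4]

The answer is [0, 1, 2, 3, 4].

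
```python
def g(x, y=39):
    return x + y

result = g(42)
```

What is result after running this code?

Step 1: g(42) uses default y = 39.
Step 2: Returns 42 + 39 = 81.
Step 3: result = 81

The answer is 81.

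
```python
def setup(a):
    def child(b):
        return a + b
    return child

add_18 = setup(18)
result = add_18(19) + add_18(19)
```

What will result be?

Step 1: add_18 captures a = 18.
Step 2: add_18(19) = 18 + 19 = 37, called twice.
Step 3: result = 37 + 37 = 74

The answer is 74.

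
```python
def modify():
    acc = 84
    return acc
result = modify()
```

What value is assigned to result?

Step 1: modify() defines acc = 84 in its local scope.
Step 2: return acc finds the local variable acc = 84.
Step 3: result = 84

The answer is 84.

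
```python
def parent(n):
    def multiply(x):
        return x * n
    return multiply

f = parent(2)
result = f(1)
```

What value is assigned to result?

Step 1: parent(2) returns multiply closure with n = 2.
Step 2: f(1) computes 1 * 2 = 2.
Step 3: result = 2

The answer is 2.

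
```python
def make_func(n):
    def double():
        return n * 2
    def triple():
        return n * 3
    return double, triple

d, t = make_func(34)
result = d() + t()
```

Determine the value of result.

Step 1: Both closures capture the same n = 34.
Step 2: d() = 34 * 2 = 68, t() = 34 * 3 = 102.
Step 3: result = 68 + 102 = 170

The answer is 170.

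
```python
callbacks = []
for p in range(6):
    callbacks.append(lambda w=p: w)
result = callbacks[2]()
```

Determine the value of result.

Step 1: Default argument w=p captures p's value at each iteration.
Step 2: callbacks[2] captured w = 2 when p was 2.
Step 3: result = 2

The answer is 2.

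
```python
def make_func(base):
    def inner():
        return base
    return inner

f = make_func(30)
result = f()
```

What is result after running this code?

Step 1: make_func(30) creates closure capturing base = 30.
Step 2: f() returns the captured base = 30.
Step 3: result = 30

The answer is 30.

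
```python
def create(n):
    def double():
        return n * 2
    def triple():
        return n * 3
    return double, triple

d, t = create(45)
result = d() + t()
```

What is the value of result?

Step 1: Both closures capture the same n = 45.
Step 2: d() = 45 * 2 = 90, t() = 45 * 3 = 135.
Step 3: result = 90 + 135 = 225

The answer is 225.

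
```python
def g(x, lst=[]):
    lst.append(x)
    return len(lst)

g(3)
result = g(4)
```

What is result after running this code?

Step 1: Mutable default list persists between calls.
Step 2: First call: lst = [3], len = 1. Second call: lst = [3, 4], len = 2.
Step 3: result = 2

The answer is 2.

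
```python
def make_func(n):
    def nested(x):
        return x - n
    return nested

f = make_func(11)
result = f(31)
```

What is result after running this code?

Step 1: make_func(11) creates a closure capturing n = 11.
Step 2: f(31) computes 31 - 11 = 20.
Step 3: result = 20

The answer is 20.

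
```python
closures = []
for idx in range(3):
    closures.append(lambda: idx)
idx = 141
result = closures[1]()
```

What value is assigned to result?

Step 1: Lambdas capture the variable idx by reference, not by value.
Step 2: After the loop, idx is reassigned to 141.
Step 3: closures[1]() looks up the current idx = 141. result = 141

The answer is 141.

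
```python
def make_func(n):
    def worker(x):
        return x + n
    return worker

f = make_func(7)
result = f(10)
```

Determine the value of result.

Step 1: make_func(7) creates a closure that captures n = 7.
Step 2: f(10) calls the closure with x = 10, returning 10 + 7 = 17.
Step 3: result = 17

The answer is 17.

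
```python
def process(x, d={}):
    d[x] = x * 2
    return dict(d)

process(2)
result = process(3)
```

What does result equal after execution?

Step 1: Mutable default dict is shared across calls.
Step 2: First call adds 2: 4. Second call adds 3: 6.
Step 3: result = {2: 4, 3: 6}

The answer is {2: 4, 3: 6}.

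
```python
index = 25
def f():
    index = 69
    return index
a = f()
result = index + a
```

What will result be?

Step 1: Global index = 25. f() returns local index = 69.
Step 2: a = 69. Global index still = 25.
Step 3: result = 25 + 69 = 94

The answer is 94.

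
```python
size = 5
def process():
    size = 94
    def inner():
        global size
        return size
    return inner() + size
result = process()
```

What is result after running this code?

Step 1: Global size = 5. process() shadows with local size = 94.
Step 2: inner() uses global keyword, so inner() returns global size = 5.
Step 3: process() returns 5 + 94 = 99

The answer is 99.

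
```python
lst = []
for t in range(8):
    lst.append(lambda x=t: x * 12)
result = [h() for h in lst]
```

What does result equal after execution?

Step 1: Default arg x=t captures t at each iteration.
Step 2: lst[k] has x defaulting to k, returns k * 12.
Step 3: result = [0, 12, 24, 36, 48, 60, 72, 84]

The answer is [0, 12, 24, 36, 48, 60, 72, 84].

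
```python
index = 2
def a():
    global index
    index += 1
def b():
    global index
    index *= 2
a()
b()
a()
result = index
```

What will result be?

Step 1: index = 2.
Step 2: a(): index = 2 + 1 = 3.
Step 3: b(): index = 3 * 2 = 6.
Step 4: a(): index = 6 + 1 = 7

The answer is 7.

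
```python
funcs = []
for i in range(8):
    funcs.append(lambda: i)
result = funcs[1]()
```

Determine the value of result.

Step 1: The loop creates 8 lambdas, all referencing the same variable i.
Step 2: After the loop, i = 7 (final value).
Step 3: funcs[1]() looks up i at call time and finds 7. This is the late binding gotcha. result = 7

The answer is 7.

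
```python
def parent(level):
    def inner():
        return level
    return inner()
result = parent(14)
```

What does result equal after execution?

Step 1: parent(14) binds parameter level = 14.
Step 2: inner() looks up level in enclosing scope and finds the parameter level = 14.
Step 3: result = 14

The answer is 14.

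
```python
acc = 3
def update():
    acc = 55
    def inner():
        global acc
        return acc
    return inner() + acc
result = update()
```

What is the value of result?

Step 1: Global acc = 3. update() shadows with local acc = 55.
Step 2: inner() uses global keyword, so inner() returns global acc = 3.
Step 3: update() returns 3 + 55 = 58

The answer is 58.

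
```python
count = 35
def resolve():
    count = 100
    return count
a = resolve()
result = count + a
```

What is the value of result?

Step 1: Global count = 35. resolve() returns local count = 100.
Step 2: a = 100. Global count still = 35.
Step 3: result = 35 + 100 = 135

The answer is 135.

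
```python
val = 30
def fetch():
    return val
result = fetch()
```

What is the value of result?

Step 1: val = 30 is defined in the global scope.
Step 2: fetch() looks up val. No local val exists, so Python checks the global scope via LEGB rule and finds val = 30.
Step 3: result = 30

The answer is 30.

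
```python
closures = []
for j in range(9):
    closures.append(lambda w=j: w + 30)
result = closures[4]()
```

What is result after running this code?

Step 1: Default argument w=j captures j's value at definition time.
Step 2: closures[4] was defined when j = 4, so w defaults to 4.
Step 3: result = 4 + 30 = 34 (default arg fixes the late binding issue)

The answer is 34.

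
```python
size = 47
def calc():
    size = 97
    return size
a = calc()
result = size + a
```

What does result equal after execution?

Step 1: Global size = 47. calc() returns local size = 97.
Step 2: a = 97. Global size still = 47.
Step 3: result = 47 + 97 = 144

The answer is 144.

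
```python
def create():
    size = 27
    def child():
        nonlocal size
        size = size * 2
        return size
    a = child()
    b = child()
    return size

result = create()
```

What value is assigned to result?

Step 1: size starts at 27.
Step 2: First child(): size = 27 * 2 = 54.
Step 3: Second child(): size = 54 * 2 = 108.
Step 4: result = 108

The answer is 108.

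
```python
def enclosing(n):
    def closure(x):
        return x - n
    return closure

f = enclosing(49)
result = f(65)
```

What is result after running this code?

Step 1: enclosing(49) creates a closure capturing n = 49.
Step 2: f(65) computes 65 - 49 = 16.
Step 3: result = 16

The answer is 16.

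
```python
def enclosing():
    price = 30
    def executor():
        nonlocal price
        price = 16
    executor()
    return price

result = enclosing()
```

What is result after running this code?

Step 1: enclosing() sets price = 30.
Step 2: executor() uses nonlocal to reassign price = 16.
Step 3: result = 16

The answer is 16.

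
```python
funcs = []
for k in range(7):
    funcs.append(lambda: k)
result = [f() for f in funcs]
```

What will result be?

Step 1: All 7 lambdas share the same variable k.
Step 2: After the loop, k = 6.
Step 3: Each call returns 6. result = [6, 6, 6, 6, 6, 6, 6]

The answer is [6, 6, 6, 6, 6, 6, 6].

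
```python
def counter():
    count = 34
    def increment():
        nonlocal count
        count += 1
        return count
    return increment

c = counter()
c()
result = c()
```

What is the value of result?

Step 1: counter() creates closure with count = 34.
Step 2: Each c() call increments count via nonlocal. After 2 calls: 34 + 2 = 36.
Step 3: result = 36

The answer is 36.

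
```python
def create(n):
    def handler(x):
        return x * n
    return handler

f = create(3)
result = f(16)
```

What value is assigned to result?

Step 1: create(3) creates a closure capturing n = 3.
Step 2: f(16) computes 16 * 3 = 48.
Step 3: result = 48

The answer is 48.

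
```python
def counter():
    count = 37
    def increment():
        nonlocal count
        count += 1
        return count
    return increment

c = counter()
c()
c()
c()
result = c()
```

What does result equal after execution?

Step 1: counter() creates closure with count = 37.
Step 2: Each c() call increments count via nonlocal. After 4 calls: 37 + 4 = 41.
Step 3: result = 41

The answer is 41.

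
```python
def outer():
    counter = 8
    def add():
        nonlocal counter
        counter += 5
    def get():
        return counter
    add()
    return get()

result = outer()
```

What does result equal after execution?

Step 1: counter = 8. add() modifies it via nonlocal, get() reads it.
Step 2: add() makes counter = 8 + 5 = 13.
Step 3: get() returns 13. result = 13

The answer is 13.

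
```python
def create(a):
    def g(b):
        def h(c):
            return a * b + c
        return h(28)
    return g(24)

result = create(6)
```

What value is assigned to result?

Step 1: a = 6, b = 24, c = 28.
Step 2: h() computes a * b + c = 6 * 24 + 28 = 172.
Step 3: result = 172

The answer is 172.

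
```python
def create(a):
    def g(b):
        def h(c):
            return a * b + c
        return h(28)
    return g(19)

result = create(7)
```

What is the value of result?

Step 1: a = 7, b = 19, c = 28.
Step 2: h() computes a * b + c = 7 * 19 + 28 = 161.
Step 3: result = 161

The answer is 161.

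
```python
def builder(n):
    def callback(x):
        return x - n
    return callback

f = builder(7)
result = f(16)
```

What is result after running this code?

Step 1: builder(7) creates a closure capturing n = 7.
Step 2: f(16) computes 16 - 7 = 9.
Step 3: result = 9

The answer is 9.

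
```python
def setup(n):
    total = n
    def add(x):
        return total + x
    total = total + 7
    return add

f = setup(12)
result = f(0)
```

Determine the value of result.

Step 1: setup(12) sets total = 12, then total = 12 + 7 = 19.
Step 2: Closures capture by reference, so add sees total = 19.
Step 3: f(0) returns 19 + 0 = 19

The answer is 19.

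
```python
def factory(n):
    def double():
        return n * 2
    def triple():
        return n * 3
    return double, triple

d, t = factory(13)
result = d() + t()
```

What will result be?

Step 1: Both closures capture the same n = 13.
Step 2: d() = 13 * 2 = 26, t() = 13 * 3 = 39.
Step 3: result = 26 + 39 = 65

The answer is 65.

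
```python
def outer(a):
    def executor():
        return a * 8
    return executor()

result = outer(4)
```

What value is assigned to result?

Step 1: outer(4) binds parameter a = 4.
Step 2: executor() accesses a = 4 from enclosing scope.
Step 3: result = 4 * 8 = 32

The answer is 32.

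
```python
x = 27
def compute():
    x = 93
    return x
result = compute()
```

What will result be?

Step 1: Global x = 27.
Step 2: compute() creates local x = 93, shadowing the global.
Step 3: Returns local x = 93. result = 93

The answer is 93.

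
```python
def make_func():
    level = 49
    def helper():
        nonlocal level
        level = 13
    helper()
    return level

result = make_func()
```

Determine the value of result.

Step 1: make_func() sets level = 49.
Step 2: helper() uses nonlocal to reassign level = 13.
Step 3: result = 13

The answer is 13.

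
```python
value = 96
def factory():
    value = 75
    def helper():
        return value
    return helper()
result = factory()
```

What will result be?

Step 1: value = 96 globally, but factory() defines value = 75 locally.
Step 2: helper() looks up value. Not in local scope, so checks enclosing scope (factory) and finds value = 75.
Step 3: result = 75

The answer is 75.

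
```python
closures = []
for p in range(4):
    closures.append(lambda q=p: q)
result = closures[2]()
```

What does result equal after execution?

Step 1: Default argument q=p captures p's value at each iteration.
Step 2: closures[2] captured q = 2 when p was 2.
Step 3: result = 2

The answer is 2.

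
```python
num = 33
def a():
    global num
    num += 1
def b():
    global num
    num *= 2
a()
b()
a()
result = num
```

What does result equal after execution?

Step 1: num = 33.
Step 2: a(): num = 33 + 1 = 34.
Step 3: b(): num = 34 * 2 = 68.
Step 4: a(): num = 68 + 1 = 69

The answer is 69.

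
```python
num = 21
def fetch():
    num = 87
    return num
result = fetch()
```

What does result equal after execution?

Step 1: Global num = 21.
Step 2: fetch() creates local num = 87, shadowing the global.
Step 3: Returns local num = 87. result = 87

The answer is 87.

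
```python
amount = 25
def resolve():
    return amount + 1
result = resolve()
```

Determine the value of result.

Step 1: amount = 25 is defined globally.
Step 2: resolve() looks up amount from global scope = 25, then computes 25 + 1 = 26.
Step 3: result = 26

The answer is 26.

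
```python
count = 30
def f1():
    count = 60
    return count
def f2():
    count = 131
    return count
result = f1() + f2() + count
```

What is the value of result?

Step 1: Each function shadows global count with its own local.
Step 2: f1() returns 60, f2() returns 131.
Step 3: Global count = 30 is unchanged. result = 60 + 131 + 30 = 221

The answer is 221.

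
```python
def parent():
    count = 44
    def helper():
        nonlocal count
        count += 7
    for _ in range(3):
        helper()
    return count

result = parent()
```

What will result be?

Step 1: count = 44.
Step 2: helper() is called 3 times in a loop, each adding 7 via nonlocal.
Step 3: count = 44 + 7 * 3 = 65

The answer is 65.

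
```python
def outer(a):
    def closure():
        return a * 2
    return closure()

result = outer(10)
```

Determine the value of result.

Step 1: outer(10) binds parameter a = 10.
Step 2: closure() accesses a = 10 from enclosing scope.
Step 3: result = 10 * 2 = 20

The answer is 20.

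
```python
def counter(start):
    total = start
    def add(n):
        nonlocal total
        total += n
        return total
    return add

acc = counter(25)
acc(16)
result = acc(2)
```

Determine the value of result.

Step 1: counter(25) creates closure with total = 25.
Step 2: First acc(16): total = 25 + 16 = 41.
Step 3: Second acc(2): total = 41 + 2 = 43. result = 43

The answer is 43.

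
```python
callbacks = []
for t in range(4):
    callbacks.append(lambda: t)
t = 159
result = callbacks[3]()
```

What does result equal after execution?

Step 1: Lambdas capture the variable t by reference, not by value.
Step 2: After the loop, t is reassigned to 159.
Step 3: callbacks[3]() looks up the current t = 159. result = 159

The answer is 159.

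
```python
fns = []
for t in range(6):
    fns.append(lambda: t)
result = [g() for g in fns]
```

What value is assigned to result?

Step 1: All 6 lambdas share the same variable t.
Step 2: After the loop, t = 5.
Step 3: Each call returns 5. result = [5, 5, 5, 5, 5, 5]

The answer is [5, 5, 5, 5, 5, 5].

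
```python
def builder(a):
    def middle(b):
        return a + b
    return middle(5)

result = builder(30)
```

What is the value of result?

Step 1: builder(30) passes a = 30.
Step 2: middle(5) has b = 5, reads a = 30 from enclosing.
Step 3: result = 30 + 5 = 35

The answer is 35.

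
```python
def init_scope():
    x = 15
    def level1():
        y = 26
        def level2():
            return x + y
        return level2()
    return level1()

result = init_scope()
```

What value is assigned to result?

Step 1: x = 15 in init_scope. y = 26 in level1.
Step 2: level2() reads x = 15 and y = 26 from enclosing scopes.
Step 3: result = 15 + 26 = 41

The answer is 41.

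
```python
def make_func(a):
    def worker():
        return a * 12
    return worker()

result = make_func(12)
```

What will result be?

Step 1: make_func(12) binds parameter a = 12.
Step 2: worker() accesses a = 12 from enclosing scope.
Step 3: result = 12 * 12 = 144

The answer is 144.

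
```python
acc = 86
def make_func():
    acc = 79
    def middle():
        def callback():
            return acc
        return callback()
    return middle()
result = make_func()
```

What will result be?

Step 1: make_func() defines acc = 79. middle() and callback() have no local acc.
Step 2: callback() checks local (none), enclosing middle() (none), enclosing make_func() and finds acc = 79.
Step 3: result = 79

The answer is 79.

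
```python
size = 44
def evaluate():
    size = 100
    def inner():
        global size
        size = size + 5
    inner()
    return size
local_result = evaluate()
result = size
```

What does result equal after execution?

Step 1: Global size = 44. evaluate() creates local size = 100.
Step 2: inner() declares global size and adds 5: global size = 44 + 5 = 49.
Step 3: evaluate() returns its local size = 100 (unaffected by inner).
Step 4: result = global size = 49

The answer is 49.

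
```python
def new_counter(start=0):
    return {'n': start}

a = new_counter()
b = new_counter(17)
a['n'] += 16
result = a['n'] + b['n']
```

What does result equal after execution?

Step 1: new_counter() returns a new dict each call (immutable default 0).
Step 2: a = {'n': 0}, b = {'n': 17}.
Step 3: a['n'] += 16 = 16. result = 16 + 17 = 33

The answer is 33.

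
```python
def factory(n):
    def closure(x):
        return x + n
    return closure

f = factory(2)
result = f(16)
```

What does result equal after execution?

Step 1: factory(2) creates a closure that captures n = 2.
Step 2: f(16) calls the closure with x = 16, returning 16 + 2 = 18.
Step 3: result = 18

The answer is 18.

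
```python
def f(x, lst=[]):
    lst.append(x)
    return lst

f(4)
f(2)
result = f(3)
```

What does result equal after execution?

Step 1: Mutable default argument gotcha! The list [] is created once.
Step 2: Each call appends to the SAME list: [4], [4, 2], [4, 2, 3].
Step 3: result = [4, 2, 3]

The answer is [4, 2, 3].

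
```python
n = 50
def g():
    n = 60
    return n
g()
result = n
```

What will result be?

Step 1: n = 50 globally.
Step 2: g() creates a LOCAL n = 60 (no global keyword!).
Step 3: The global n is unchanged. result = 50

The answer is 50.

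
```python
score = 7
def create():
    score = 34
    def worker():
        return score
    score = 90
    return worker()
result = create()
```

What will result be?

Step 1: create() sets score = 34, then later score = 90.
Step 2: worker() is called after score is reassigned to 90. Closures capture variables by reference, not by value.
Step 3: result = 90

The answer is 90.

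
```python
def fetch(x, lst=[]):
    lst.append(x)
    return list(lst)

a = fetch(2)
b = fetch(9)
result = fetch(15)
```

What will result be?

Step 1: Default list is shared. list() creates copies for return values.
Step 2: Internal list grows: [2] -> [2, 9] -> [2, 9, 15].
Step 3: result = [2, 9, 15]

The answer is [2, 9, 15].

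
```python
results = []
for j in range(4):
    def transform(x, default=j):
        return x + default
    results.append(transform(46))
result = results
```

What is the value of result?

Step 1: Default argument default=j is evaluated at function definition time.
Step 2: Each iteration creates transform with default = current j value.
Step 3: transform(46) returns 46 + default. results = [46, 47, 48, 49]

The answer is [46, 47, 48, 49].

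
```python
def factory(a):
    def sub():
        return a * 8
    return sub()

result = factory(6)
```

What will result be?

Step 1: factory(6) binds parameter a = 6.
Step 2: sub() accesses a = 6 from enclosing scope.
Step 3: result = 6 * 8 = 48

The answer is 48.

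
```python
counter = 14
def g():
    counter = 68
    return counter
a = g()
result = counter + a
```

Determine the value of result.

Step 1: Global counter = 14. g() returns local counter = 68.
Step 2: a = 68. Global counter still = 14.
Step 3: result = 14 + 68 = 82

The answer is 82.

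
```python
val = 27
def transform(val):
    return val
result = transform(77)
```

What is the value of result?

Step 1: Global val = 27.
Step 2: transform(77) takes parameter val = 77, which shadows the global.
Step 3: result = 77

The answer is 77.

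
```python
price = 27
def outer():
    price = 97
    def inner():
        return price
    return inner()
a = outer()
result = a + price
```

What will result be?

Step 1: outer() has local price = 97. inner() reads from enclosing.
Step 2: outer() returns 97. Global price = 27 unchanged.
Step 3: result = 97 + 27 = 124

The answer is 124.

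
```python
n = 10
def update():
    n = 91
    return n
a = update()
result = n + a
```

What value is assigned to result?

Step 1: Global n = 10. update() returns local n = 91.
Step 2: a = 91. Global n still = 10.
Step 3: result = 10 + 91 = 101

The answer is 101.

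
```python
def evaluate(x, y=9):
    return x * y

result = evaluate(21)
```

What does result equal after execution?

Step 1: evaluate(21) uses default y = 9.
Step 2: Returns 21 * 9 = 189.
Step 3: result = 189

The answer is 189.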